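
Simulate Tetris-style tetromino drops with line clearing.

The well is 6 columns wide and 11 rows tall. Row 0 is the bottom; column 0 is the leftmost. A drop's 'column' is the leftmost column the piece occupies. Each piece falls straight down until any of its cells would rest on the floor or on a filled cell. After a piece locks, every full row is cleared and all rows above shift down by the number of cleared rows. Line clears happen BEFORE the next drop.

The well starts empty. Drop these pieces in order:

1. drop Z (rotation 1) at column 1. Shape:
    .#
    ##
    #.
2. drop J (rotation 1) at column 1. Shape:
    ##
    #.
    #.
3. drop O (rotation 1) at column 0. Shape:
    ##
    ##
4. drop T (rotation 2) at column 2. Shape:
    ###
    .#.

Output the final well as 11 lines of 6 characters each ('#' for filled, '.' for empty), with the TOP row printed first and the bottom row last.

Drop 1: Z rot1 at col 1 lands with bottom-row=0; cleared 0 line(s) (total 0); column heights now [0 2 3 0 0 0], max=3
Drop 2: J rot1 at col 1 lands with bottom-row=2; cleared 0 line(s) (total 0); column heights now [0 5 5 0 0 0], max=5
Drop 3: O rot1 at col 0 lands with bottom-row=5; cleared 0 line(s) (total 0); column heights now [7 7 5 0 0 0], max=7
Drop 4: T rot2 at col 2 lands with bottom-row=4; cleared 0 line(s) (total 0); column heights now [7 7 6 6 6 0], max=7

Answer: ......
......
......
......
##....
#####.
.###..
.#....
.##...
.##...
.#....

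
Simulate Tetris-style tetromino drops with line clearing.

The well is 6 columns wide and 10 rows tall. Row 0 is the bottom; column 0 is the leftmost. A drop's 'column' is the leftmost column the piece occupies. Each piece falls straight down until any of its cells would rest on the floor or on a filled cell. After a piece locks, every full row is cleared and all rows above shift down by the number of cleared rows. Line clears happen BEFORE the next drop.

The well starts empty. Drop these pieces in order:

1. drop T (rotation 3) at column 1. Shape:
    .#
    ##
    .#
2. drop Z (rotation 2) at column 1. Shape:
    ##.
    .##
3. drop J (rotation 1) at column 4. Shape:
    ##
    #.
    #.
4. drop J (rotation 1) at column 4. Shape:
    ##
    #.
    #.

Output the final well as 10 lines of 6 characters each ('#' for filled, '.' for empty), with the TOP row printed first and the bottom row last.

Drop 1: T rot3 at col 1 lands with bottom-row=0; cleared 0 line(s) (total 0); column heights now [0 2 3 0 0 0], max=3
Drop 2: Z rot2 at col 1 lands with bottom-row=3; cleared 0 line(s) (total 0); column heights now [0 5 5 4 0 0], max=5
Drop 3: J rot1 at col 4 lands with bottom-row=0; cleared 0 line(s) (total 0); column heights now [0 5 5 4 3 3], max=5
Drop 4: J rot1 at col 4 lands with bottom-row=3; cleared 0 line(s) (total 0); column heights now [0 5 5 4 6 6], max=6

Answer: ......
......
......
......
....##
.##.#.
..###.
..#.##
.##.#.
..#.#.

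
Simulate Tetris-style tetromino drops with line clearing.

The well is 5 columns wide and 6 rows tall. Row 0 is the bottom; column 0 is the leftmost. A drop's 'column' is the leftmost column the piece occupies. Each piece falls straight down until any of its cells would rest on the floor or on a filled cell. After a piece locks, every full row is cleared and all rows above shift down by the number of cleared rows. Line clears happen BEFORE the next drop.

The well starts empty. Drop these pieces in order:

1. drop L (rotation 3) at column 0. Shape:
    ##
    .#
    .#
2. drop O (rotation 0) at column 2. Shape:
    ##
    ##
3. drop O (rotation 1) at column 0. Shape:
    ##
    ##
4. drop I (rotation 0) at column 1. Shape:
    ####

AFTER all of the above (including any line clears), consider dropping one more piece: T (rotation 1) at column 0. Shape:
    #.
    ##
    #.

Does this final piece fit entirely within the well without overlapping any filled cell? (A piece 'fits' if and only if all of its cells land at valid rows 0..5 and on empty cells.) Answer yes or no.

Answer: no

Derivation:
Drop 1: L rot3 at col 0 lands with bottom-row=0; cleared 0 line(s) (total 0); column heights now [3 3 0 0 0], max=3
Drop 2: O rot0 at col 2 lands with bottom-row=0; cleared 0 line(s) (total 0); column heights now [3 3 2 2 0], max=3
Drop 3: O rot1 at col 0 lands with bottom-row=3; cleared 0 line(s) (total 0); column heights now [5 5 2 2 0], max=5
Drop 4: I rot0 at col 1 lands with bottom-row=5; cleared 0 line(s) (total 0); column heights now [5 6 6 6 6], max=6
Test piece T rot1 at col 0 (width 2): heights before test = [5 6 6 6 6]; fits = False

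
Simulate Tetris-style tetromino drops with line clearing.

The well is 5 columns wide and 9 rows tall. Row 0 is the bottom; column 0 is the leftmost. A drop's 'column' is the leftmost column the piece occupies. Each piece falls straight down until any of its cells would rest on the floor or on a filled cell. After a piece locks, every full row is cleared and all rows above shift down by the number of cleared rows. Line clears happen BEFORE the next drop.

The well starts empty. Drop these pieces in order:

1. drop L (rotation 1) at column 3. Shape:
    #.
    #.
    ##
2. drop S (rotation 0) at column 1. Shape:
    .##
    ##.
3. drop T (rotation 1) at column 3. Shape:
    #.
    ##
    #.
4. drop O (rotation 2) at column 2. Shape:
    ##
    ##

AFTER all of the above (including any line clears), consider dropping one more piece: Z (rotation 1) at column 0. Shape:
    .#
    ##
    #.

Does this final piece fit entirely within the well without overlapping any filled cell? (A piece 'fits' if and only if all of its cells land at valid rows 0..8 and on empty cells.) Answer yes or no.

Answer: yes

Derivation:
Drop 1: L rot1 at col 3 lands with bottom-row=0; cleared 0 line(s) (total 0); column heights now [0 0 0 3 1], max=3
Drop 2: S rot0 at col 1 lands with bottom-row=2; cleared 0 line(s) (total 0); column heights now [0 3 4 4 1], max=4
Drop 3: T rot1 at col 3 lands with bottom-row=4; cleared 0 line(s) (total 0); column heights now [0 3 4 7 6], max=7
Drop 4: O rot2 at col 2 lands with bottom-row=7; cleared 0 line(s) (total 0); column heights now [0 3 9 9 6], max=9
Test piece Z rot1 at col 0 (width 2): heights before test = [0 3 9 9 6]; fits = True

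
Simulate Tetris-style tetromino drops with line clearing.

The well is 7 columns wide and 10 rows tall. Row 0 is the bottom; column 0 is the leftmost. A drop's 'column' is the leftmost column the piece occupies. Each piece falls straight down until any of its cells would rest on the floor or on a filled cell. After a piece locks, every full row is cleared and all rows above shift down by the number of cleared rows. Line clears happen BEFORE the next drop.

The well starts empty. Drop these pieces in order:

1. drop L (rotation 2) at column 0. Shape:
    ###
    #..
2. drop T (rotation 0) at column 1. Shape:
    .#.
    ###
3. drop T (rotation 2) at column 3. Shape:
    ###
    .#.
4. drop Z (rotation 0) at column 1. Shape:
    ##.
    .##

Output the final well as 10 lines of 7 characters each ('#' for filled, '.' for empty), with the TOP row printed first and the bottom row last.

Answer: .......
.......
.......
.......
.##....
..##...
..####.
.####..
###....
#......

Derivation:
Drop 1: L rot2 at col 0 lands with bottom-row=0; cleared 0 line(s) (total 0); column heights now [2 2 2 0 0 0 0], max=2
Drop 2: T rot0 at col 1 lands with bottom-row=2; cleared 0 line(s) (total 0); column heights now [2 3 4 3 0 0 0], max=4
Drop 3: T rot2 at col 3 lands with bottom-row=2; cleared 0 line(s) (total 0); column heights now [2 3 4 4 4 4 0], max=4
Drop 4: Z rot0 at col 1 lands with bottom-row=4; cleared 0 line(s) (total 0); column heights now [2 6 6 5 4 4 0], max=6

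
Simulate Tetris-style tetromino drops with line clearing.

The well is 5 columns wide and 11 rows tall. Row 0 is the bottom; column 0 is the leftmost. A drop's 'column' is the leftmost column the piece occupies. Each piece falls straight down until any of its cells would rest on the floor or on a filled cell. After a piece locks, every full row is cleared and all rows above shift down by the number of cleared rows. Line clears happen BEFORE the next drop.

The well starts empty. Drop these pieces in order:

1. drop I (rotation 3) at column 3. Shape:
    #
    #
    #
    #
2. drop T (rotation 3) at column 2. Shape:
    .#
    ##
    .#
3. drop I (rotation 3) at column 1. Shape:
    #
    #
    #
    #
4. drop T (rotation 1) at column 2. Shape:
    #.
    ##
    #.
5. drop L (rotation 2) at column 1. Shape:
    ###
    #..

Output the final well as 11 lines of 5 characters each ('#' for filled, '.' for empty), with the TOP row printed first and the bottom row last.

Answer: .....
.###.
.##..
..##.
..##.
..##.
...#.
.#.#.
.#.#.
.#.#.
.#.#.

Derivation:
Drop 1: I rot3 at col 3 lands with bottom-row=0; cleared 0 line(s) (total 0); column heights now [0 0 0 4 0], max=4
Drop 2: T rot3 at col 2 lands with bottom-row=4; cleared 0 line(s) (total 0); column heights now [0 0 6 7 0], max=7
Drop 3: I rot3 at col 1 lands with bottom-row=0; cleared 0 line(s) (total 0); column heights now [0 4 6 7 0], max=7
Drop 4: T rot1 at col 2 lands with bottom-row=6; cleared 0 line(s) (total 0); column heights now [0 4 9 8 0], max=9
Drop 5: L rot2 at col 1 lands with bottom-row=8; cleared 0 line(s) (total 0); column heights now [0 10 10 10 0], max=10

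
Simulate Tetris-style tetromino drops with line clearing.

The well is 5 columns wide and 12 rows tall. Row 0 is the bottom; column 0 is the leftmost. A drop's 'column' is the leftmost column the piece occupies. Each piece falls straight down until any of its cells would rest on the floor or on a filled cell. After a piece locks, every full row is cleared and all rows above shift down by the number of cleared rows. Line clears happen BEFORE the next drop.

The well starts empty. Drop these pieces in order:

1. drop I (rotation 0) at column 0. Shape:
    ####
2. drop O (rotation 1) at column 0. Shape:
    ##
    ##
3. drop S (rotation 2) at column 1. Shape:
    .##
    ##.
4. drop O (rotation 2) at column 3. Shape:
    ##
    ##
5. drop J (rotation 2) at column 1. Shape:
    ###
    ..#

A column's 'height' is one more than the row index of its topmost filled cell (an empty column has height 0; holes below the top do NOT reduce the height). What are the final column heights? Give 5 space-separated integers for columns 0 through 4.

Answer: 3 9 9 9 7

Derivation:
Drop 1: I rot0 at col 0 lands with bottom-row=0; cleared 0 line(s) (total 0); column heights now [1 1 1 1 0], max=1
Drop 2: O rot1 at col 0 lands with bottom-row=1; cleared 0 line(s) (total 0); column heights now [3 3 1 1 0], max=3
Drop 3: S rot2 at col 1 lands with bottom-row=3; cleared 0 line(s) (total 0); column heights now [3 4 5 5 0], max=5
Drop 4: O rot2 at col 3 lands with bottom-row=5; cleared 0 line(s) (total 0); column heights now [3 4 5 7 7], max=7
Drop 5: J rot2 at col 1 lands with bottom-row=7; cleared 0 line(s) (total 0); column heights now [3 9 9 9 7], max=9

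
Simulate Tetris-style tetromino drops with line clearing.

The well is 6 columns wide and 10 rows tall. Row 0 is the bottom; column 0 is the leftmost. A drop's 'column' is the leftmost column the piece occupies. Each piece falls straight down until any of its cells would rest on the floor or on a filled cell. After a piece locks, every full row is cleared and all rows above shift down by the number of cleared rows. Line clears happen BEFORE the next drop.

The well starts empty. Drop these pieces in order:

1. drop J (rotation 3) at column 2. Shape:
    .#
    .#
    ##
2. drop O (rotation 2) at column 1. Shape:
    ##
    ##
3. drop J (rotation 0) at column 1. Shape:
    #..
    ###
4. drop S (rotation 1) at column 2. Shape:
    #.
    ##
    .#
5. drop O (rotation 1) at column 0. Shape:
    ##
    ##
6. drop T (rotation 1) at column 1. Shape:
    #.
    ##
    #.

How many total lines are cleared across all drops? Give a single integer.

Answer: 0

Derivation:
Drop 1: J rot3 at col 2 lands with bottom-row=0; cleared 0 line(s) (total 0); column heights now [0 0 1 3 0 0], max=3
Drop 2: O rot2 at col 1 lands with bottom-row=1; cleared 0 line(s) (total 0); column heights now [0 3 3 3 0 0], max=3
Drop 3: J rot0 at col 1 lands with bottom-row=3; cleared 0 line(s) (total 0); column heights now [0 5 4 4 0 0], max=5
Drop 4: S rot1 at col 2 lands with bottom-row=4; cleared 0 line(s) (total 0); column heights now [0 5 7 6 0 0], max=7
Drop 5: O rot1 at col 0 lands with bottom-row=5; cleared 0 line(s) (total 0); column heights now [7 7 7 6 0 0], max=7
Drop 6: T rot1 at col 1 lands with bottom-row=7; cleared 0 line(s) (total 0); column heights now [7 10 9 6 0 0], max=10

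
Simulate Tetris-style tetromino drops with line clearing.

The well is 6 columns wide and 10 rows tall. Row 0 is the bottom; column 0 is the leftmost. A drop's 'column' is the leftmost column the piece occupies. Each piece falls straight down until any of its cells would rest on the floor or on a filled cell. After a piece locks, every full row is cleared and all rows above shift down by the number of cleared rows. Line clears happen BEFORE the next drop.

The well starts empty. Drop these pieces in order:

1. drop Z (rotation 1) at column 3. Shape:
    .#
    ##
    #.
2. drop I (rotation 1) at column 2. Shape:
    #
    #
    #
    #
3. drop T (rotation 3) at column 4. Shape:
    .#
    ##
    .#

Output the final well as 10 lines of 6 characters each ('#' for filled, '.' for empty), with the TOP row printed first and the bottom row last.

Answer: ......
......
......
......
......
.....#
..#.##
..#.##
..###.
..##..

Derivation:
Drop 1: Z rot1 at col 3 lands with bottom-row=0; cleared 0 line(s) (total 0); column heights now [0 0 0 2 3 0], max=3
Drop 2: I rot1 at col 2 lands with bottom-row=0; cleared 0 line(s) (total 0); column heights now [0 0 4 2 3 0], max=4
Drop 3: T rot3 at col 4 lands with bottom-row=2; cleared 0 line(s) (total 0); column heights now [0 0 4 2 4 5], max=5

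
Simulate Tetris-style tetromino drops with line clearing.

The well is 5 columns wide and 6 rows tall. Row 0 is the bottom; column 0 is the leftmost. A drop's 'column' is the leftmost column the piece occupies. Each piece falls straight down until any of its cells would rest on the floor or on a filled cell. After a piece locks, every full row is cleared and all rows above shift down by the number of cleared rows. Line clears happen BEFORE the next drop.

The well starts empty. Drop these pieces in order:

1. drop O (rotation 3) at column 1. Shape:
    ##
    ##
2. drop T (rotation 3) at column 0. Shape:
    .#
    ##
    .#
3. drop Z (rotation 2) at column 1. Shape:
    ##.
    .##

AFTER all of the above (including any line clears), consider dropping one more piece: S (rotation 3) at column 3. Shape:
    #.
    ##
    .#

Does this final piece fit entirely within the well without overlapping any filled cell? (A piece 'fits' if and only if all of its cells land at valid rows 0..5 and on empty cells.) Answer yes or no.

Drop 1: O rot3 at col 1 lands with bottom-row=0; cleared 0 line(s) (total 0); column heights now [0 2 2 0 0], max=2
Drop 2: T rot3 at col 0 lands with bottom-row=2; cleared 0 line(s) (total 0); column heights now [4 5 2 0 0], max=5
Drop 3: Z rot2 at col 1 lands with bottom-row=4; cleared 0 line(s) (total 0); column heights now [4 6 6 5 0], max=6
Test piece S rot3 at col 3 (width 2): heights before test = [4 6 6 5 0]; fits = False

Answer: no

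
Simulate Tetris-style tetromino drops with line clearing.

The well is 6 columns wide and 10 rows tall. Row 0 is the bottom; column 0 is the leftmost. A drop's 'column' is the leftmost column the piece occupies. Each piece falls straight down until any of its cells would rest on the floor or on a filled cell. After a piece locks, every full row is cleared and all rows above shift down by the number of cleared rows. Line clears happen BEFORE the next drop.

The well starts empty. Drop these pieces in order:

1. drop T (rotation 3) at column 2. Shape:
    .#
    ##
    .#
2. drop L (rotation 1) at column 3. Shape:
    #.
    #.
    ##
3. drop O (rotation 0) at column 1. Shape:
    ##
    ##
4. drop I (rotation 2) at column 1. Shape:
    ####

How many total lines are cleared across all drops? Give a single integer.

Answer: 0

Derivation:
Drop 1: T rot3 at col 2 lands with bottom-row=0; cleared 0 line(s) (total 0); column heights now [0 0 2 3 0 0], max=3
Drop 2: L rot1 at col 3 lands with bottom-row=3; cleared 0 line(s) (total 0); column heights now [0 0 2 6 4 0], max=6
Drop 3: O rot0 at col 1 lands with bottom-row=2; cleared 0 line(s) (total 0); column heights now [0 4 4 6 4 0], max=6
Drop 4: I rot2 at col 1 lands with bottom-row=6; cleared 0 line(s) (total 0); column heights now [0 7 7 7 7 0], max=7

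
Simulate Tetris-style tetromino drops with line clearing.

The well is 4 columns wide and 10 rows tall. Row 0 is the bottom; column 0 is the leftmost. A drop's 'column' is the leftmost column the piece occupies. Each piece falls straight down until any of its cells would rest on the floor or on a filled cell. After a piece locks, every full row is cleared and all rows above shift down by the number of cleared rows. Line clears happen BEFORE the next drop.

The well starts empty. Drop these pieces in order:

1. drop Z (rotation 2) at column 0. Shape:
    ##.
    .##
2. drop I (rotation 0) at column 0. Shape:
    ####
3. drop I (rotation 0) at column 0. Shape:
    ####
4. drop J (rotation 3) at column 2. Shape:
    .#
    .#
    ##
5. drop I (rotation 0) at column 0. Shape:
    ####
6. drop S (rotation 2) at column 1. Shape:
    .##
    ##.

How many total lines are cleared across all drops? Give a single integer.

Drop 1: Z rot2 at col 0 lands with bottom-row=0; cleared 0 line(s) (total 0); column heights now [2 2 1 0], max=2
Drop 2: I rot0 at col 0 lands with bottom-row=2; cleared 1 line(s) (total 1); column heights now [2 2 1 0], max=2
Drop 3: I rot0 at col 0 lands with bottom-row=2; cleared 1 line(s) (total 2); column heights now [2 2 1 0], max=2
Drop 4: J rot3 at col 2 lands with bottom-row=1; cleared 1 line(s) (total 3); column heights now [0 1 1 3], max=3
Drop 5: I rot0 at col 0 lands with bottom-row=3; cleared 1 line(s) (total 4); column heights now [0 1 1 3], max=3
Drop 6: S rot2 at col 1 lands with bottom-row=2; cleared 0 line(s) (total 4); column heights now [0 3 4 4], max=4

Answer: 4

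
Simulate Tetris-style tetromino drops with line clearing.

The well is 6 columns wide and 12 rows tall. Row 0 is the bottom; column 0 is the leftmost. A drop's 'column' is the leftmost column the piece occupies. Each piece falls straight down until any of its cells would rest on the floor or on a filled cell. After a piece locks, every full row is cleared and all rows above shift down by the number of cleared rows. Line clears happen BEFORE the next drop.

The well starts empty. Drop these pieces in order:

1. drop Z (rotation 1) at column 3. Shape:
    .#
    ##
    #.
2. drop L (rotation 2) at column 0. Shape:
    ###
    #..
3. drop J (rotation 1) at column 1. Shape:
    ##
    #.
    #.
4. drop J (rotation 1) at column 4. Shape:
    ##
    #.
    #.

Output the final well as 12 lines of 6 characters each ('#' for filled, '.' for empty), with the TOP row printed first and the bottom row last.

Drop 1: Z rot1 at col 3 lands with bottom-row=0; cleared 0 line(s) (total 0); column heights now [0 0 0 2 3 0], max=3
Drop 2: L rot2 at col 0 lands with bottom-row=0; cleared 0 line(s) (total 0); column heights now [2 2 2 2 3 0], max=3
Drop 3: J rot1 at col 1 lands with bottom-row=2; cleared 0 line(s) (total 0); column heights now [2 5 5 2 3 0], max=5
Drop 4: J rot1 at col 4 lands with bottom-row=3; cleared 0 line(s) (total 0); column heights now [2 5 5 2 6 6], max=6

Answer: ......
......
......
......
......
......
....##
.##.#.
.#..#.
.#..#.
#####.
#..#..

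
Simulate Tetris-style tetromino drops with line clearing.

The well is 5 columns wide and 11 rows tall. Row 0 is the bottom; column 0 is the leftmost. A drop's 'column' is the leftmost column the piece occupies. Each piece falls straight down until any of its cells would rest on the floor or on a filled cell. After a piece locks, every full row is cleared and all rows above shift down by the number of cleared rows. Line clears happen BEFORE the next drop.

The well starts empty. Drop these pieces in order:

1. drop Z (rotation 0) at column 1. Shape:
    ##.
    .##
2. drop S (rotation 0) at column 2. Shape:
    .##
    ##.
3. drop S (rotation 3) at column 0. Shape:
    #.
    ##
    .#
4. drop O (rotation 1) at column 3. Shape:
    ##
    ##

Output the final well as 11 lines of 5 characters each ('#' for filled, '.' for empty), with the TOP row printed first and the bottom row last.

Drop 1: Z rot0 at col 1 lands with bottom-row=0; cleared 0 line(s) (total 0); column heights now [0 2 2 1 0], max=2
Drop 2: S rot0 at col 2 lands with bottom-row=2; cleared 0 line(s) (total 0); column heights now [0 2 3 4 4], max=4
Drop 3: S rot3 at col 0 lands with bottom-row=2; cleared 0 line(s) (total 0); column heights now [5 4 3 4 4], max=5
Drop 4: O rot1 at col 3 lands with bottom-row=4; cleared 0 line(s) (total 0); column heights now [5 4 3 6 6], max=6

Answer: .....
.....
.....
.....
.....
...##
#..##
##.##
.###.
.##..
..##.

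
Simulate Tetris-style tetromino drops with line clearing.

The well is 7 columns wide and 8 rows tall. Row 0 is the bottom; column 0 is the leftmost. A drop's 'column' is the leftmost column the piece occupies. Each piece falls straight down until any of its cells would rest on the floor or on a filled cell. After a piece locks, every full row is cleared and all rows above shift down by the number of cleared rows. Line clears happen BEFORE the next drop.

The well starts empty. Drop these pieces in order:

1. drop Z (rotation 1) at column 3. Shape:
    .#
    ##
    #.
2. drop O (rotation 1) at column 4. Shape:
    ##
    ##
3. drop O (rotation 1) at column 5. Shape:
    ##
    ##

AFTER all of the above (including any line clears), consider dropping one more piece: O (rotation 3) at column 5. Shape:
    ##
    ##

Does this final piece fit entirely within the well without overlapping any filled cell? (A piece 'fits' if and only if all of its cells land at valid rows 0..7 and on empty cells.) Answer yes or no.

Answer: no

Derivation:
Drop 1: Z rot1 at col 3 lands with bottom-row=0; cleared 0 line(s) (total 0); column heights now [0 0 0 2 3 0 0], max=3
Drop 2: O rot1 at col 4 lands with bottom-row=3; cleared 0 line(s) (total 0); column heights now [0 0 0 2 5 5 0], max=5
Drop 3: O rot1 at col 5 lands with bottom-row=5; cleared 0 line(s) (total 0); column heights now [0 0 0 2 5 7 7], max=7
Test piece O rot3 at col 5 (width 2): heights before test = [0 0 0 2 5 7 7]; fits = False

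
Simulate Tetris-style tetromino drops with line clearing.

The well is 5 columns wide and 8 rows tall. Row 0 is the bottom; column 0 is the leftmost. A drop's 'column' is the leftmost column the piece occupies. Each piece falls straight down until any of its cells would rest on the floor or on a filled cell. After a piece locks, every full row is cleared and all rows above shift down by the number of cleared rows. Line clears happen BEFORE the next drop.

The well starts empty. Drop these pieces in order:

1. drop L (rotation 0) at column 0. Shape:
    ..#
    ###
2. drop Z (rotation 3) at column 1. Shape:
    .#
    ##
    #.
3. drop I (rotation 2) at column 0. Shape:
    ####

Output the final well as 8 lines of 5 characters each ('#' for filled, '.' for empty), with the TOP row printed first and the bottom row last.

Answer: .....
.....
.....
####.
..#..
.##..
.##..
###..

Derivation:
Drop 1: L rot0 at col 0 lands with bottom-row=0; cleared 0 line(s) (total 0); column heights now [1 1 2 0 0], max=2
Drop 2: Z rot3 at col 1 lands with bottom-row=1; cleared 0 line(s) (total 0); column heights now [1 3 4 0 0], max=4
Drop 3: I rot2 at col 0 lands with bottom-row=4; cleared 0 line(s) (total 0); column heights now [5 5 5 5 0], max=5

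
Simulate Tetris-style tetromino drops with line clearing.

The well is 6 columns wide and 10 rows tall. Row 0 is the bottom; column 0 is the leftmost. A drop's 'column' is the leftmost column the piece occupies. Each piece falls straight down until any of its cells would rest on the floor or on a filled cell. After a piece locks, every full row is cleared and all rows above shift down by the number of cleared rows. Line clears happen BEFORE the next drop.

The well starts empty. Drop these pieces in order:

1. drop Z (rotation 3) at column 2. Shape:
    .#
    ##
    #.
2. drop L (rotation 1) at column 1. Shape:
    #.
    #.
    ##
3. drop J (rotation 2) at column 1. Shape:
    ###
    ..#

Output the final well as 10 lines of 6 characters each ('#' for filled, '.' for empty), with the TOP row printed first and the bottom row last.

Answer: ......
......
......
......
.###..
.#.#..
.#....
.###..
..##..
..#...

Derivation:
Drop 1: Z rot3 at col 2 lands with bottom-row=0; cleared 0 line(s) (total 0); column heights now [0 0 2 3 0 0], max=3
Drop 2: L rot1 at col 1 lands with bottom-row=2; cleared 0 line(s) (total 0); column heights now [0 5 3 3 0 0], max=5
Drop 3: J rot2 at col 1 lands with bottom-row=4; cleared 0 line(s) (total 0); column heights now [0 6 6 6 0 0], max=6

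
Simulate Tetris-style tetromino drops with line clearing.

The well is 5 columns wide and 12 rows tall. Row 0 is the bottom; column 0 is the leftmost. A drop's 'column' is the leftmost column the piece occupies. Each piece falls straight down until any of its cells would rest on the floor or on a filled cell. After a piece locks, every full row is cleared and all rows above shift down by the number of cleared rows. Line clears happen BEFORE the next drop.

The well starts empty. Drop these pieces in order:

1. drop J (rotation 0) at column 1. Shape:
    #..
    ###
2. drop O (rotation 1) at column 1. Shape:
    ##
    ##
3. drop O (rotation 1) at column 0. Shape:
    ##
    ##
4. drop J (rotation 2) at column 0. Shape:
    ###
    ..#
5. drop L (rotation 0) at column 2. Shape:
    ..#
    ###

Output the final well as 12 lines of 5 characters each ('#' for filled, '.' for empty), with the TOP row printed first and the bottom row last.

Answer: .....
.....
.....
....#
..###
###..
###..
##...
.##..
.##..
.#...
.###.

Derivation:
Drop 1: J rot0 at col 1 lands with bottom-row=0; cleared 0 line(s) (total 0); column heights now [0 2 1 1 0], max=2
Drop 2: O rot1 at col 1 lands with bottom-row=2; cleared 0 line(s) (total 0); column heights now [0 4 4 1 0], max=4
Drop 3: O rot1 at col 0 lands with bottom-row=4; cleared 0 line(s) (total 0); column heights now [6 6 4 1 0], max=6
Drop 4: J rot2 at col 0 lands with bottom-row=5; cleared 0 line(s) (total 0); column heights now [7 7 7 1 0], max=7
Drop 5: L rot0 at col 2 lands with bottom-row=7; cleared 0 line(s) (total 0); column heights now [7 7 8 8 9], max=9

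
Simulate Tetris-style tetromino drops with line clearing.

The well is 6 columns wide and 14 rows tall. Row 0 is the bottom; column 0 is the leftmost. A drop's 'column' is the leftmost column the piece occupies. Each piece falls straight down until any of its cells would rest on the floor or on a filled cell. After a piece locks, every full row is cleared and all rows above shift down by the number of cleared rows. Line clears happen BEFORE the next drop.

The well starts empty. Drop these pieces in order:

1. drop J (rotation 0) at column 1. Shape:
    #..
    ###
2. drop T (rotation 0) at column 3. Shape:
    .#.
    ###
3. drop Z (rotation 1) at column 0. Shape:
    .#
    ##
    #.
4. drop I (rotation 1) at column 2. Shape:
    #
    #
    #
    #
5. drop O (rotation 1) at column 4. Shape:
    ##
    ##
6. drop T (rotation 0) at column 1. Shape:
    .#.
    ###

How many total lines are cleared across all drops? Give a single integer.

Drop 1: J rot0 at col 1 lands with bottom-row=0; cleared 0 line(s) (total 0); column heights now [0 2 1 1 0 0], max=2
Drop 2: T rot0 at col 3 lands with bottom-row=1; cleared 0 line(s) (total 0); column heights now [0 2 1 2 3 2], max=3
Drop 3: Z rot1 at col 0 lands with bottom-row=1; cleared 0 line(s) (total 0); column heights now [3 4 1 2 3 2], max=4
Drop 4: I rot1 at col 2 lands with bottom-row=1; cleared 1 line(s) (total 1); column heights now [2 3 4 1 2 0], max=4
Drop 5: O rot1 at col 4 lands with bottom-row=2; cleared 0 line(s) (total 1); column heights now [2 3 4 1 4 4], max=4
Drop 6: T rot0 at col 1 lands with bottom-row=4; cleared 0 line(s) (total 1); column heights now [2 5 6 5 4 4], max=6

Answer: 1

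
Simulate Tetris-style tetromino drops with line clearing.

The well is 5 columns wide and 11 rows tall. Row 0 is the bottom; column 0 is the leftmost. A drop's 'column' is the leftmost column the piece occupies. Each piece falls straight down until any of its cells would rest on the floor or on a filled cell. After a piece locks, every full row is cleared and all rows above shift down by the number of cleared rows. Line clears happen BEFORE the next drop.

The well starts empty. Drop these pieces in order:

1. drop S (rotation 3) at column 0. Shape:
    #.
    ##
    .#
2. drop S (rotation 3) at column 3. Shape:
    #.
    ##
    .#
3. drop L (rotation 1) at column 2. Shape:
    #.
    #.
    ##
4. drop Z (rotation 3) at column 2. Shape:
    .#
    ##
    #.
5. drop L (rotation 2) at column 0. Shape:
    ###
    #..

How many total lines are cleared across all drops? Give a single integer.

Drop 1: S rot3 at col 0 lands with bottom-row=0; cleared 0 line(s) (total 0); column heights now [3 2 0 0 0], max=3
Drop 2: S rot3 at col 3 lands with bottom-row=0; cleared 0 line(s) (total 0); column heights now [3 2 0 3 2], max=3
Drop 3: L rot1 at col 2 lands with bottom-row=3; cleared 0 line(s) (total 0); column heights now [3 2 6 4 2], max=6
Drop 4: Z rot3 at col 2 lands with bottom-row=6; cleared 0 line(s) (total 0); column heights now [3 2 8 9 2], max=9
Drop 5: L rot2 at col 0 lands with bottom-row=7; cleared 0 line(s) (total 0); column heights now [9 9 9 9 2], max=9

Answer: 0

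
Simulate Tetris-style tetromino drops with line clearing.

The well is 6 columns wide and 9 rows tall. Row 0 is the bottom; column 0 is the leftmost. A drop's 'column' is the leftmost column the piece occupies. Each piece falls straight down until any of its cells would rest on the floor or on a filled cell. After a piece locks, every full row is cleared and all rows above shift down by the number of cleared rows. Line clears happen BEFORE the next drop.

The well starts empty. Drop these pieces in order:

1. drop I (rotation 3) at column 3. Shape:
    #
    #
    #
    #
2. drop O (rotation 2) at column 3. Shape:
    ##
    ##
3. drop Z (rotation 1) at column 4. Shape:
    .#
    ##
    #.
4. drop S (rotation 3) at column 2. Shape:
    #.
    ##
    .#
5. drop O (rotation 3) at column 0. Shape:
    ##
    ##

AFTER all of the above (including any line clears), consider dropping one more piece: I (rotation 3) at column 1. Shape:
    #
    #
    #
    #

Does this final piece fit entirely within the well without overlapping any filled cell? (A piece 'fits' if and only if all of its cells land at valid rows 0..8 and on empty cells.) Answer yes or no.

Answer: yes

Derivation:
Drop 1: I rot3 at col 3 lands with bottom-row=0; cleared 0 line(s) (total 0); column heights now [0 0 0 4 0 0], max=4
Drop 2: O rot2 at col 3 lands with bottom-row=4; cleared 0 line(s) (total 0); column heights now [0 0 0 6 6 0], max=6
Drop 3: Z rot1 at col 4 lands with bottom-row=6; cleared 0 line(s) (total 0); column heights now [0 0 0 6 8 9], max=9
Drop 4: S rot3 at col 2 lands with bottom-row=6; cleared 0 line(s) (total 0); column heights now [0 0 9 8 8 9], max=9
Drop 5: O rot3 at col 0 lands with bottom-row=0; cleared 0 line(s) (total 0); column heights now [2 2 9 8 8 9], max=9
Test piece I rot3 at col 1 (width 1): heights before test = [2 2 9 8 8 9]; fits = True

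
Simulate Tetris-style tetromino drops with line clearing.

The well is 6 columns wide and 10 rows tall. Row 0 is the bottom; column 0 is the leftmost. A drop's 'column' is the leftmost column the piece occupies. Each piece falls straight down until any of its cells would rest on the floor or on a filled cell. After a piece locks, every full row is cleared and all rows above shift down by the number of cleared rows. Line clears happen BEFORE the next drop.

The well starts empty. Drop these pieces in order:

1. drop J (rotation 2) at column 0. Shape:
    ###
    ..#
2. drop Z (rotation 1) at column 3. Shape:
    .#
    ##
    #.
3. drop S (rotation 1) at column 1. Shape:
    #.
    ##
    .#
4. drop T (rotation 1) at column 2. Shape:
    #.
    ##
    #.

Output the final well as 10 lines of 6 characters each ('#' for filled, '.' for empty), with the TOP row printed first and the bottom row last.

Answer: ......
......
......
..#...
..##..
.##...
.##...
..#.#.
#####.
..##..

Derivation:
Drop 1: J rot2 at col 0 lands with bottom-row=0; cleared 0 line(s) (total 0); column heights now [2 2 2 0 0 0], max=2
Drop 2: Z rot1 at col 3 lands with bottom-row=0; cleared 0 line(s) (total 0); column heights now [2 2 2 2 3 0], max=3
Drop 3: S rot1 at col 1 lands with bottom-row=2; cleared 0 line(s) (total 0); column heights now [2 5 4 2 3 0], max=5
Drop 4: T rot1 at col 2 lands with bottom-row=4; cleared 0 line(s) (total 0); column heights now [2 5 7 6 3 0], max=7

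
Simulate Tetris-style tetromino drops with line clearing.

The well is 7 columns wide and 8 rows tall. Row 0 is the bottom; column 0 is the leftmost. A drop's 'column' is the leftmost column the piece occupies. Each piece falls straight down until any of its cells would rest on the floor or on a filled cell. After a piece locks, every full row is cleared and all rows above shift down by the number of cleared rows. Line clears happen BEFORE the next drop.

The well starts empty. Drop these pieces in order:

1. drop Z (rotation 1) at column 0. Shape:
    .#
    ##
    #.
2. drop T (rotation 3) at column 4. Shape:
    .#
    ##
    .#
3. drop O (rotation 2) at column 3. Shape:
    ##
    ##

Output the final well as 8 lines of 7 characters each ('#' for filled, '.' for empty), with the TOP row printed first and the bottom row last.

Drop 1: Z rot1 at col 0 lands with bottom-row=0; cleared 0 line(s) (total 0); column heights now [2 3 0 0 0 0 0], max=3
Drop 2: T rot3 at col 4 lands with bottom-row=0; cleared 0 line(s) (total 0); column heights now [2 3 0 0 2 3 0], max=3
Drop 3: O rot2 at col 3 lands with bottom-row=2; cleared 0 line(s) (total 0); column heights now [2 3 0 4 4 3 0], max=4

Answer: .......
.......
.......
.......
...##..
.#.###.
##..##.
#....#.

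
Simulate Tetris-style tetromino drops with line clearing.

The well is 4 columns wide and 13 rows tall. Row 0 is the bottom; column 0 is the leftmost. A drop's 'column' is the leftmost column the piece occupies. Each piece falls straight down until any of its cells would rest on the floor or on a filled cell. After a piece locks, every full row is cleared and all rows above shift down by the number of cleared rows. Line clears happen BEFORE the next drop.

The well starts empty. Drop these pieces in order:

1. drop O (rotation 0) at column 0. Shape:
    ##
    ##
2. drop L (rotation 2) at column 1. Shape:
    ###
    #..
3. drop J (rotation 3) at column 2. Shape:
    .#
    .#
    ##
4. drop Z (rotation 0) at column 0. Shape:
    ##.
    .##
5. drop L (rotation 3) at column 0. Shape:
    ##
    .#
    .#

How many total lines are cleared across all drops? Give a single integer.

Answer: 0

Derivation:
Drop 1: O rot0 at col 0 lands with bottom-row=0; cleared 0 line(s) (total 0); column heights now [2 2 0 0], max=2
Drop 2: L rot2 at col 1 lands with bottom-row=2; cleared 0 line(s) (total 0); column heights now [2 4 4 4], max=4
Drop 3: J rot3 at col 2 lands with bottom-row=4; cleared 0 line(s) (total 0); column heights now [2 4 5 7], max=7
Drop 4: Z rot0 at col 0 lands with bottom-row=5; cleared 0 line(s) (total 0); column heights now [7 7 6 7], max=7
Drop 5: L rot3 at col 0 lands with bottom-row=7; cleared 0 line(s) (total 0); column heights now [10 10 6 7], max=10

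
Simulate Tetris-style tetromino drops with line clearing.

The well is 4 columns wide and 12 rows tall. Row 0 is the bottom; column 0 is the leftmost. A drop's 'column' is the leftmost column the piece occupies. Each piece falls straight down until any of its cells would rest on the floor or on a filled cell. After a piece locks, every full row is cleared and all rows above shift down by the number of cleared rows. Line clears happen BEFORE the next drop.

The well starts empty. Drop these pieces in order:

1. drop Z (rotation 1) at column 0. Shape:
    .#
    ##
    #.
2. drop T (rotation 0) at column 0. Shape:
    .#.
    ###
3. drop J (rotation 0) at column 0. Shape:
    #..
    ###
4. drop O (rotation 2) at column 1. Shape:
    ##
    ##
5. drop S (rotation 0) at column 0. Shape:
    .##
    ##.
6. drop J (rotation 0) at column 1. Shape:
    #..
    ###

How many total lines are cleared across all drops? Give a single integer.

Drop 1: Z rot1 at col 0 lands with bottom-row=0; cleared 0 line(s) (total 0); column heights now [2 3 0 0], max=3
Drop 2: T rot0 at col 0 lands with bottom-row=3; cleared 0 line(s) (total 0); column heights now [4 5 4 0], max=5
Drop 3: J rot0 at col 0 lands with bottom-row=5; cleared 0 line(s) (total 0); column heights now [7 6 6 0], max=7
Drop 4: O rot2 at col 1 lands with bottom-row=6; cleared 0 line(s) (total 0); column heights now [7 8 8 0], max=8
Drop 5: S rot0 at col 0 lands with bottom-row=8; cleared 0 line(s) (total 0); column heights now [9 10 10 0], max=10
Drop 6: J rot0 at col 1 lands with bottom-row=10; cleared 0 line(s) (total 0); column heights now [9 12 11 11], max=12

Answer: 0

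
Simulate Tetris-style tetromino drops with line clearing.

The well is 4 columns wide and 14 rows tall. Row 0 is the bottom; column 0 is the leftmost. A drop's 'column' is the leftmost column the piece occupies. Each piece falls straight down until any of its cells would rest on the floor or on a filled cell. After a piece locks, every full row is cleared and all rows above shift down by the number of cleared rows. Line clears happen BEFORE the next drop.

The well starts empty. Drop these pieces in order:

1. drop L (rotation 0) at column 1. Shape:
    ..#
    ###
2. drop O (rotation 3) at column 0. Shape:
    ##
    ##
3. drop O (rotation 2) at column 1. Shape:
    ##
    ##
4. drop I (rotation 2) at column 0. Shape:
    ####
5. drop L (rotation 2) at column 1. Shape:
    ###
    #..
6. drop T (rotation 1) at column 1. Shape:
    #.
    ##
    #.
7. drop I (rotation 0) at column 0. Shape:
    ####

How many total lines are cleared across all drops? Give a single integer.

Answer: 2

Derivation:
Drop 1: L rot0 at col 1 lands with bottom-row=0; cleared 0 line(s) (total 0); column heights now [0 1 1 2], max=2
Drop 2: O rot3 at col 0 lands with bottom-row=1; cleared 0 line(s) (total 0); column heights now [3 3 1 2], max=3
Drop 3: O rot2 at col 1 lands with bottom-row=3; cleared 0 line(s) (total 0); column heights now [3 5 5 2], max=5
Drop 4: I rot2 at col 0 lands with bottom-row=5; cleared 1 line(s) (total 1); column heights now [3 5 5 2], max=5
Drop 5: L rot2 at col 1 lands with bottom-row=5; cleared 0 line(s) (total 1); column heights now [3 7 7 7], max=7
Drop 6: T rot1 at col 1 lands with bottom-row=7; cleared 0 line(s) (total 1); column heights now [3 10 9 7], max=10
Drop 7: I rot0 at col 0 lands with bottom-row=10; cleared 1 line(s) (total 2); column heights now [3 10 9 7], max=10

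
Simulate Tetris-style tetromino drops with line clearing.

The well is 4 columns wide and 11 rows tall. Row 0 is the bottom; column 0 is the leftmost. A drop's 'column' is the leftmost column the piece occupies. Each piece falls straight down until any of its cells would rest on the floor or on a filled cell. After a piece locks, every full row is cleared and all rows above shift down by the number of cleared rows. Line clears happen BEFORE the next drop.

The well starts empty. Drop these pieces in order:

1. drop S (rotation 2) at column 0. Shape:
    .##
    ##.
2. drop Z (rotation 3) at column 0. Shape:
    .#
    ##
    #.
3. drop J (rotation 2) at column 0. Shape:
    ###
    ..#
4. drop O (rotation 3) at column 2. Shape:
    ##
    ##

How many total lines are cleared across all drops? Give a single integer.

Answer: 0

Derivation:
Drop 1: S rot2 at col 0 lands with bottom-row=0; cleared 0 line(s) (total 0); column heights now [1 2 2 0], max=2
Drop 2: Z rot3 at col 0 lands with bottom-row=1; cleared 0 line(s) (total 0); column heights now [3 4 2 0], max=4
Drop 3: J rot2 at col 0 lands with bottom-row=3; cleared 0 line(s) (total 0); column heights now [5 5 5 0], max=5
Drop 4: O rot3 at col 2 lands with bottom-row=5; cleared 0 line(s) (total 0); column heights now [5 5 7 7], max=7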